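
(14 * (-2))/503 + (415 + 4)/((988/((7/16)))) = 1032675/7951424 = 0.13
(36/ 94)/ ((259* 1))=18/ 12173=0.00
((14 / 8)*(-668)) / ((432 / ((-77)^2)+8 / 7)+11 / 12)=-83172012 / 151715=-548.21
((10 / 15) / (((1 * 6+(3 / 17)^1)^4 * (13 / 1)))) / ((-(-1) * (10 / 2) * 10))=83521 / 118511859375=0.00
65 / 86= 0.76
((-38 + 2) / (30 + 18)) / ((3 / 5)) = -5 / 4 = -1.25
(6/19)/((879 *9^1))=2/50103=0.00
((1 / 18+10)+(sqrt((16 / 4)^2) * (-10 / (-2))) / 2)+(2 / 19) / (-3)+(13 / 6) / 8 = 55517 / 2736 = 20.29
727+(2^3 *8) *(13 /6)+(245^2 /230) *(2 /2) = 155477 /138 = 1126.64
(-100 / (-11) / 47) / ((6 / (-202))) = -10100 / 1551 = -6.51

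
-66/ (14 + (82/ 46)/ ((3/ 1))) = -4554/ 1007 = -4.52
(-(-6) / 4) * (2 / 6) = 1 / 2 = 0.50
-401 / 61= -6.57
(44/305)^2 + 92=8560236/93025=92.02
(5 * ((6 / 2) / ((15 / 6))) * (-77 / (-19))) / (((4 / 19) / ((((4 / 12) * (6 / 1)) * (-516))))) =-119196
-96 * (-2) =192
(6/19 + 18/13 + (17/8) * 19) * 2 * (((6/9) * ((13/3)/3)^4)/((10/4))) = 182660777/1869885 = 97.69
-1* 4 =-4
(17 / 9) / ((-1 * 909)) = -17 / 8181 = -0.00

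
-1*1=-1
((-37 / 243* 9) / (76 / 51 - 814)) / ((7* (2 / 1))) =0.00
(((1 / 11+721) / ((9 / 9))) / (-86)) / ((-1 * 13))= 3966 / 6149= 0.64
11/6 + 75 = 461/6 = 76.83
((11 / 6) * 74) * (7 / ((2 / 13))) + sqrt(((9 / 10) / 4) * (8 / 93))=sqrt(465) / 155 + 37037 / 6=6172.97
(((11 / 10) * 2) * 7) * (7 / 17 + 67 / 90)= 136213 / 7650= 17.81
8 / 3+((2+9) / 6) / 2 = 43 / 12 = 3.58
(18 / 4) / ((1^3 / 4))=18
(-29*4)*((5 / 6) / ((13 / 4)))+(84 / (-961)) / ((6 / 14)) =-1122404 / 37479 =-29.95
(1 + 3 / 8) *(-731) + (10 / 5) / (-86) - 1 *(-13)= -341299 / 344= -992.15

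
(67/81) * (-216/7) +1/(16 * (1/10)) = -4183/168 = -24.90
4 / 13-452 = -5872 / 13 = -451.69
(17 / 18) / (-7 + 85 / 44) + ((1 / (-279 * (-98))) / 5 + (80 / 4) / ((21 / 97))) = 2810675363 / 30486330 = 92.19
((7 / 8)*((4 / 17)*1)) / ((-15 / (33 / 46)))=-77 / 7820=-0.01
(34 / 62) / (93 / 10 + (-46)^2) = 170 / 658843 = 0.00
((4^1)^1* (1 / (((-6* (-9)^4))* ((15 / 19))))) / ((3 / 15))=-38 / 59049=-0.00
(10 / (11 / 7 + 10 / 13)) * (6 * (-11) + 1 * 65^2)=3784690 / 213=17768.50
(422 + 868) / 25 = 258 / 5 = 51.60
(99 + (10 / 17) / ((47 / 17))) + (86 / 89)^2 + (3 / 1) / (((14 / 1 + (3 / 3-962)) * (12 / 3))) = 141227777319 / 1410223156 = 100.15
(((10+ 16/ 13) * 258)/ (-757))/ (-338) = 0.01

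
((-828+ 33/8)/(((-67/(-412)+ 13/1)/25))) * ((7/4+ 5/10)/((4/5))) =-763732125/173536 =-4401.00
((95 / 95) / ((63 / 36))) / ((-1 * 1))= -4 / 7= -0.57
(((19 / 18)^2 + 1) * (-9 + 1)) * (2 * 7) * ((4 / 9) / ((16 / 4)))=-26.31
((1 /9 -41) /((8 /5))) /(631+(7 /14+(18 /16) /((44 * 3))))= -80960 /2000619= -0.04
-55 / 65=-11 / 13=-0.85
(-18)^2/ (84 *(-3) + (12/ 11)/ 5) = -1485/ 1154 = -1.29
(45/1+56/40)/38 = 116/95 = 1.22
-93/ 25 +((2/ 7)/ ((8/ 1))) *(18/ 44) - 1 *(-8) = 66137/ 15400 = 4.29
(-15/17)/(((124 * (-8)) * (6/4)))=5/8432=0.00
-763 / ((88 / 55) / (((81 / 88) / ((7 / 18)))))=-397305 / 352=-1128.71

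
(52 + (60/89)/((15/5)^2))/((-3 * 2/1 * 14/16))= -55616/5607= -9.92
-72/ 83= -0.87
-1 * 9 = -9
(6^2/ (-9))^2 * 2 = 32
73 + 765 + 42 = 880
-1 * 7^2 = -49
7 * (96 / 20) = 33.60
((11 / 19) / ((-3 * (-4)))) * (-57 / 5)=-11 / 20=-0.55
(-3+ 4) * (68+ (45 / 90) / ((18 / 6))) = 409 / 6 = 68.17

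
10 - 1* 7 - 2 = 1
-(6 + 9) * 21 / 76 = -315 / 76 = -4.14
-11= -11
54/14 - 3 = 6/7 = 0.86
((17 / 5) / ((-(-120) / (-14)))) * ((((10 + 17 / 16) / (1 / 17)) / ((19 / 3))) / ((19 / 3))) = -1074213 / 577600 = -1.86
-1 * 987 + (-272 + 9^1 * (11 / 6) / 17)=-42773 / 34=-1258.03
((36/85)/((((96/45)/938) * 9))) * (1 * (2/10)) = 1407/340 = 4.14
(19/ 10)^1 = 19/ 10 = 1.90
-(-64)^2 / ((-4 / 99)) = 101376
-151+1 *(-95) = -246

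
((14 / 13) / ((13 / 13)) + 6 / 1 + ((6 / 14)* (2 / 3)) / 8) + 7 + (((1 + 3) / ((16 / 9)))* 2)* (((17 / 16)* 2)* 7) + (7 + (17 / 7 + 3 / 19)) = 90.64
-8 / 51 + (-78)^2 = 310276 / 51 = 6083.84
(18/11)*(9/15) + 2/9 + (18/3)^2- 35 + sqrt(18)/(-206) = 1091/495- 3*sqrt(2)/206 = 2.18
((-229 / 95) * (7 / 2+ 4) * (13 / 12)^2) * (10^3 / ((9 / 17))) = -40077.79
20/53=0.38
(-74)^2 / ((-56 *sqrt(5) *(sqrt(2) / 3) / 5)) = -4107 *sqrt(10) / 28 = -463.84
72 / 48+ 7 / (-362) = 268 / 181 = 1.48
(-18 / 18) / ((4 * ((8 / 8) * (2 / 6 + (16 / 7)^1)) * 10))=-21 / 2200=-0.01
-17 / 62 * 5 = -85 / 62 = -1.37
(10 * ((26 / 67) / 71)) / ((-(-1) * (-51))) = -260 / 242607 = -0.00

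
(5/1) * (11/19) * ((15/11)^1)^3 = 16875/2299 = 7.34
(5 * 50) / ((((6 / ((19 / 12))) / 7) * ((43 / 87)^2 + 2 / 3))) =399475 / 788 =506.95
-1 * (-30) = 30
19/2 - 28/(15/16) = -20.37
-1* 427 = -427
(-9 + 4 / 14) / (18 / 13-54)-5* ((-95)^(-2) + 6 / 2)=-6747817 / 454860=-14.83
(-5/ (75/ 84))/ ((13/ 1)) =-28/ 65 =-0.43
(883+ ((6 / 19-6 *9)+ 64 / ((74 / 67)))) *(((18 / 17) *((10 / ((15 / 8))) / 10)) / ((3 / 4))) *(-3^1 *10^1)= -239518080 / 11951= -20041.68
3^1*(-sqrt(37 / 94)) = -3*sqrt(3478) / 94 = -1.88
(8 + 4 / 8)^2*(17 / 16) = 4913 / 64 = 76.77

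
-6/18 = -1/3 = -0.33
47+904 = 951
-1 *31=-31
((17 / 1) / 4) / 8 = 17 / 32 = 0.53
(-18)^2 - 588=-264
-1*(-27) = 27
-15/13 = -1.15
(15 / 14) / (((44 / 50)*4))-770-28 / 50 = -23723873 / 30800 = -770.26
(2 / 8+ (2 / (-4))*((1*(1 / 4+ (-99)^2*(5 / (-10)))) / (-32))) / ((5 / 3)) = -58611 / 1280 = -45.79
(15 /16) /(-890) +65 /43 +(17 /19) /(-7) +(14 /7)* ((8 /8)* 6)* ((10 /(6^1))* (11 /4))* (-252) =-225725166405 /16287712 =-13858.62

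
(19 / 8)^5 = 2476099 / 32768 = 75.56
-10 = -10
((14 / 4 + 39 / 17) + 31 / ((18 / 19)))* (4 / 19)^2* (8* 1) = 754304 / 55233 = 13.66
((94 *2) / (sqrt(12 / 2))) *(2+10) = 376 *sqrt(6) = 921.01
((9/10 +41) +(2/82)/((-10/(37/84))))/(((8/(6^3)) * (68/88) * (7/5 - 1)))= 142856901/39032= 3659.99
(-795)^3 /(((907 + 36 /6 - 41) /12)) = -1507379625 /218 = -6914585.44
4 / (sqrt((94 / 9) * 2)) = 6 * sqrt(47) / 47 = 0.88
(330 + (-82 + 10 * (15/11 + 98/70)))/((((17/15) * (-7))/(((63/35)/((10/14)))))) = -81864/935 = -87.56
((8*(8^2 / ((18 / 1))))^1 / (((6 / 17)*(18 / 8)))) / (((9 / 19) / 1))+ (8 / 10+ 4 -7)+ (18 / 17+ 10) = 15703771 / 185895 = 84.48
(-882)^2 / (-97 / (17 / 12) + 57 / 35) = -5714380 / 491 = -11638.25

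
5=5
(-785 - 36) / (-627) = 821 / 627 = 1.31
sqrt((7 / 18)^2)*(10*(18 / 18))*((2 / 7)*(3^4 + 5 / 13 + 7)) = 3830 / 39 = 98.21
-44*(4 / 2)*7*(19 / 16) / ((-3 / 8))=5852 / 3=1950.67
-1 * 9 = -9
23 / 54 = 0.43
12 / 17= 0.71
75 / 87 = 25 / 29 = 0.86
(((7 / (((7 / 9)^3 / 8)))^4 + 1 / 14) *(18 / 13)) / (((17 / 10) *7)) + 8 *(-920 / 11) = 23348311.96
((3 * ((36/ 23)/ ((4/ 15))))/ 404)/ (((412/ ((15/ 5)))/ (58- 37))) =25515/ 3828304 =0.01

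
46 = 46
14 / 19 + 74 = 1420 / 19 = 74.74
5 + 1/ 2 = 11/ 2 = 5.50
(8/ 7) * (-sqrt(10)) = -8 * sqrt(10)/ 7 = -3.61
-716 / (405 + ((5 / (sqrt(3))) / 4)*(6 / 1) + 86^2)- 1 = -265764393 / 243422329 + 7160*sqrt(3) / 243422329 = -1.09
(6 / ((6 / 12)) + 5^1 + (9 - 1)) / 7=25 / 7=3.57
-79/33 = -2.39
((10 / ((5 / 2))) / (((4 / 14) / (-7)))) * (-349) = 34202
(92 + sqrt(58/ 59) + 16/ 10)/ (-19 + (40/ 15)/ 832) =-146016/ 29635 - 312*sqrt(3422)/ 349693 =-4.98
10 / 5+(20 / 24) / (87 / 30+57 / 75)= 1223 / 549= 2.23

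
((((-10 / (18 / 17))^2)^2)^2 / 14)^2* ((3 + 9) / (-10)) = -1485021724721278945343017578125 / 60531992835826806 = -24532840488977.68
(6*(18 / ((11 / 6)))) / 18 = 36 / 11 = 3.27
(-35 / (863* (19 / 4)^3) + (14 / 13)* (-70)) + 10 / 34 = -98231560655 / 1308169057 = -75.09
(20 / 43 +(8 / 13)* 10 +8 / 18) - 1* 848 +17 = -4145225 / 5031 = -823.94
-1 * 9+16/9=-65/9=-7.22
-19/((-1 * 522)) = 19/522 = 0.04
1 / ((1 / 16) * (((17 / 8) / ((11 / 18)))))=704 / 153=4.60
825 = 825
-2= -2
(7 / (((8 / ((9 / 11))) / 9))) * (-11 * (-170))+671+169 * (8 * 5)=19479.75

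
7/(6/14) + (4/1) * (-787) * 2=-18839/3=-6279.67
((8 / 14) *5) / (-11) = -20 / 77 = -0.26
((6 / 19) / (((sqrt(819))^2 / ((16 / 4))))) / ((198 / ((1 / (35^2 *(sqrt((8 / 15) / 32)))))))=0.00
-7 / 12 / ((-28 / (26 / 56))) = 13 / 1344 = 0.01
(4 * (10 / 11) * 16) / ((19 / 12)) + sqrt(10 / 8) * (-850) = 7680 / 209- 425 * sqrt(5) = -913.58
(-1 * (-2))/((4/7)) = 7/2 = 3.50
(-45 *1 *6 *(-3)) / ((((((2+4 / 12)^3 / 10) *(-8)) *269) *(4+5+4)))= -54675 / 2398942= -0.02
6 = 6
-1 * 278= -278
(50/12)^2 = 625/36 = 17.36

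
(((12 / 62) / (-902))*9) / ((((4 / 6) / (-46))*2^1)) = 1863 / 27962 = 0.07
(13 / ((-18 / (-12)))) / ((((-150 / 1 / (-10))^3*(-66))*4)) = -13 / 1336500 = -0.00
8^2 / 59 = 64 / 59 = 1.08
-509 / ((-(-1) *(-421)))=509 / 421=1.21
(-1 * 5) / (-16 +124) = -5 / 108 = -0.05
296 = 296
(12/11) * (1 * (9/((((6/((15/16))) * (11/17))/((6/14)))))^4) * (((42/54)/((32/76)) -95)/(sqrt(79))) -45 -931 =-976 -62020863871880625 * sqrt(79)/64063783837892608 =-984.60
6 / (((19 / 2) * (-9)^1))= -4 / 57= -0.07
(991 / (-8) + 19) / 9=-839 / 72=-11.65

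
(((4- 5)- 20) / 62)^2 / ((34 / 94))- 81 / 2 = -2625867 / 65348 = -40.18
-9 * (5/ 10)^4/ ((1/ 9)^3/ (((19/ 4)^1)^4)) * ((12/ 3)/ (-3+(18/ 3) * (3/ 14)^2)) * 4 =13965589323/ 11392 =1225911.98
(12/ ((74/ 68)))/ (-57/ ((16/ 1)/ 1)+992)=6528/ 585155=0.01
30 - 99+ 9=-60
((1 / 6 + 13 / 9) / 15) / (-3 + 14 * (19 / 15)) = 29 / 3978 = 0.01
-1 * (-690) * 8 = 5520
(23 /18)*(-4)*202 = -9292 /9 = -1032.44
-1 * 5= -5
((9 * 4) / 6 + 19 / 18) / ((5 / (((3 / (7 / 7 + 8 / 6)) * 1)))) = 127 / 70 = 1.81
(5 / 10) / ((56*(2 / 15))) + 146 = 146.07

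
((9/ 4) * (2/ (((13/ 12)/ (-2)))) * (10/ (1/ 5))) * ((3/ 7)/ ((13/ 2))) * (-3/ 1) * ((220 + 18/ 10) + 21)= 23600160/ 1183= 19949.42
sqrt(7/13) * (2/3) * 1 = 2 * sqrt(91)/39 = 0.49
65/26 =5/2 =2.50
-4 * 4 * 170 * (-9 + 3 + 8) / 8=-680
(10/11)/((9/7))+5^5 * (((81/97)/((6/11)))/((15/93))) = 569696705/19206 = 29662.43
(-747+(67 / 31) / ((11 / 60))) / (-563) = 250707 / 191983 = 1.31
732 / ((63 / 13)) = 3172 / 21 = 151.05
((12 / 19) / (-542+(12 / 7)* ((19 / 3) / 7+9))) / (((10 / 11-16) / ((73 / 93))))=39347 / 628833481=0.00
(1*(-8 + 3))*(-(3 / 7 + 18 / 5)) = 141 / 7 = 20.14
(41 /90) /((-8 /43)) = -1763 /720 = -2.45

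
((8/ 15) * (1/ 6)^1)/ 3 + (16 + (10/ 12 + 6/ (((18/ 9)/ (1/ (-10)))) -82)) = -8834/ 135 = -65.44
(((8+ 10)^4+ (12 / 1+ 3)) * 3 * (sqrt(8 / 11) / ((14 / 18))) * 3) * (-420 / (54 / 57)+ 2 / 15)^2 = 83523098823552 * sqrt(22) / 1925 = 203510680016.25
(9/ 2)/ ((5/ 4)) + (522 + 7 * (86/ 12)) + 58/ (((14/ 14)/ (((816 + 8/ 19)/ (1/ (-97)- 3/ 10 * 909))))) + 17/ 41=2488550124253/ 6182042730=402.54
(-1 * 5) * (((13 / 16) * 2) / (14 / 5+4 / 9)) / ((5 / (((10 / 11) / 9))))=-325 / 6424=-0.05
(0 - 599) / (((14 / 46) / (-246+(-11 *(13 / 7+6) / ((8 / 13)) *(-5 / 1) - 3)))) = -349674037 / 392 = -892025.60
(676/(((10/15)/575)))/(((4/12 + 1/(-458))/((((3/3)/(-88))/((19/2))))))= -2106.08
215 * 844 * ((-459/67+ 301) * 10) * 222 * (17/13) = 10382023406400/67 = 154955573229.85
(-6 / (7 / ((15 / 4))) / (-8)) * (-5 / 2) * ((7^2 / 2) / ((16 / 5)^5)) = -4921875 / 67108864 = -0.07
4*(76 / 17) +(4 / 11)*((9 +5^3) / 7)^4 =21932448592 / 448987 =48848.74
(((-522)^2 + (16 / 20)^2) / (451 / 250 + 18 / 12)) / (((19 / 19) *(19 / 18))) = 78130.55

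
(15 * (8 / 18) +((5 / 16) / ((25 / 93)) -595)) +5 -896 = -354761 / 240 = -1478.17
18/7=2.57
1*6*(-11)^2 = 726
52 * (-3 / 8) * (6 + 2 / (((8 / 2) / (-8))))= -39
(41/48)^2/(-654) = -1681/1506816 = -0.00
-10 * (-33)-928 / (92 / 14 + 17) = 47954 / 165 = 290.63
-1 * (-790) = 790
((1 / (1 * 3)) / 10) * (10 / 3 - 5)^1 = -1 / 18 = -0.06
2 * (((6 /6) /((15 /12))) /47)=8 /235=0.03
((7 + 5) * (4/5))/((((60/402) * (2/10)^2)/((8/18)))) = 714.67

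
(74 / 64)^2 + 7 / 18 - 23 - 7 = -260575 / 9216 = -28.27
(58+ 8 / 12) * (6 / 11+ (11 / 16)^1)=217 / 3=72.33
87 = 87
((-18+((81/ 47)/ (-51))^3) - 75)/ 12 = -7906280465/ 1020164798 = -7.75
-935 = -935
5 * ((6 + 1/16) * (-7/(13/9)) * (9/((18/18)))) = -274995/208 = -1322.09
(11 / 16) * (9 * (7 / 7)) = 99 / 16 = 6.19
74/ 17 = 4.35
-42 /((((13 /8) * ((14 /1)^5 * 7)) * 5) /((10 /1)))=-3 /218491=-0.00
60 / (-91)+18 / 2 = 759 / 91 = 8.34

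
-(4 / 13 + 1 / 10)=-53 / 130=-0.41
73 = 73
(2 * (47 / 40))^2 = 5.52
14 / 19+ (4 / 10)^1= 108 / 95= 1.14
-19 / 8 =-2.38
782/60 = 13.03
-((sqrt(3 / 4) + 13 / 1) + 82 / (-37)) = -399 / 37 - sqrt(3) / 2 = -11.65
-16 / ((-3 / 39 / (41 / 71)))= 120.11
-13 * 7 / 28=-13 / 4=-3.25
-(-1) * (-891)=-891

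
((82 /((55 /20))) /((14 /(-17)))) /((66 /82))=-114308 /2541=-44.99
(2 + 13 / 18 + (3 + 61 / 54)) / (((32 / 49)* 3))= 9065 / 2592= 3.50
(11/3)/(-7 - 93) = -11/300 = -0.04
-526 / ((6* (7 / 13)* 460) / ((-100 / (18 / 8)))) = 68380 / 4347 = 15.73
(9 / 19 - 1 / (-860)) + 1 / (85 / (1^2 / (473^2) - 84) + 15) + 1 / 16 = 261524727709 / 429548469040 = 0.61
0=0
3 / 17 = 0.18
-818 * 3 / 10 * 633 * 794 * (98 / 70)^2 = -30217940046 / 125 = -241743520.37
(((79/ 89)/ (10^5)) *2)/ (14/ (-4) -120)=-79/ 549575000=-0.00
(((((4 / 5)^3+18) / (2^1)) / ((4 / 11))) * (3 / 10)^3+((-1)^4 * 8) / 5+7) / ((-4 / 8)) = -4643629 / 250000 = -18.57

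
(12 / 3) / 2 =2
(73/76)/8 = 73/608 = 0.12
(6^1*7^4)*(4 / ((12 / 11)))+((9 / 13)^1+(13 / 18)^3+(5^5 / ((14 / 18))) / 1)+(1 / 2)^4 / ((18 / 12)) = 3770772965 / 66339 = 56840.97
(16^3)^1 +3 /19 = 77827 /19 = 4096.16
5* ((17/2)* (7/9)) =595/18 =33.06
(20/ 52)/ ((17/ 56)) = 280/ 221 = 1.27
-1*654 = -654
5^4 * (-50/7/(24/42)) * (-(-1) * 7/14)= -15625/4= -3906.25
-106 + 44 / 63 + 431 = 20519 / 63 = 325.70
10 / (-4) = -5 / 2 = -2.50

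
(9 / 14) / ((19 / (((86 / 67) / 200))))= 387 / 1782200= 0.00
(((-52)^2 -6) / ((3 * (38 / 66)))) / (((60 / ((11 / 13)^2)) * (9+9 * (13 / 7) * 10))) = 661507 / 6251310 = 0.11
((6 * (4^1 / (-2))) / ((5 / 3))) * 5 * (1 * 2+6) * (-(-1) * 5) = -1440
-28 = -28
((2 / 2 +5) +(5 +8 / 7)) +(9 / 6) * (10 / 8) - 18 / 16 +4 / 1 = 473 / 28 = 16.89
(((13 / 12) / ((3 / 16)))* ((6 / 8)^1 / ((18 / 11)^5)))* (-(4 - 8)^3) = 4187326 / 177147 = 23.64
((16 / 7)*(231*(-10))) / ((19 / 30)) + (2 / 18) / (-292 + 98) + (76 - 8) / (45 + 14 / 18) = -8335.36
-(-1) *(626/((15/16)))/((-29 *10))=-5008/2175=-2.30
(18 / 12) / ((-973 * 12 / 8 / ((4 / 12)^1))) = -1 / 2919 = -0.00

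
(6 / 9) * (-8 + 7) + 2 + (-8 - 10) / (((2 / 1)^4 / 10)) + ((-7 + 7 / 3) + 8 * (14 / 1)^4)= 3687761 / 12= 307313.42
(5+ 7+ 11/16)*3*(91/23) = 55419/368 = 150.60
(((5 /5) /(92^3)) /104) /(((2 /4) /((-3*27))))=-81 /40491776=-0.00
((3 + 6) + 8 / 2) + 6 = 19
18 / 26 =0.69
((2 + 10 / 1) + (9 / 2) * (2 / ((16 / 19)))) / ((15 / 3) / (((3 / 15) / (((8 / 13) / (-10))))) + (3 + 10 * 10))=4719 / 21104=0.22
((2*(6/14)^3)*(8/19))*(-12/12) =-432/6517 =-0.07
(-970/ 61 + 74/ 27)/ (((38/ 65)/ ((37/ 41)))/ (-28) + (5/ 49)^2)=1034.34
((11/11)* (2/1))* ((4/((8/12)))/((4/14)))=42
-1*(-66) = 66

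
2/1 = 2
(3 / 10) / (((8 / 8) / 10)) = 3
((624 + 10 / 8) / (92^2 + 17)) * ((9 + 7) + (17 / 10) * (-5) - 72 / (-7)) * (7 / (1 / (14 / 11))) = 1453081 / 124388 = 11.68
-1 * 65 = -65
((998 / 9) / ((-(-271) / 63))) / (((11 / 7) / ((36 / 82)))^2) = 110909736 / 55121671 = 2.01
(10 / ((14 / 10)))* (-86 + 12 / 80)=-8585 / 14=-613.21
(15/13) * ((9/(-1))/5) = -27/13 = -2.08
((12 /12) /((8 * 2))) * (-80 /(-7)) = 5 /7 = 0.71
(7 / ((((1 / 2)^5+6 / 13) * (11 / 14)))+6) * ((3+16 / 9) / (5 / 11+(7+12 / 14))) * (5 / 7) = 1167407 / 118080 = 9.89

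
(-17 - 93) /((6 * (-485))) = 11 /291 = 0.04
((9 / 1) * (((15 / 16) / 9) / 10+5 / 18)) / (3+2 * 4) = 83 / 352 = 0.24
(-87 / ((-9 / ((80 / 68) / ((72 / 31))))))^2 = 20205025 / 842724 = 23.98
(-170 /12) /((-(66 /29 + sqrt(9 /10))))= 271150 /35991-71485 *sqrt(10) /71982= 4.39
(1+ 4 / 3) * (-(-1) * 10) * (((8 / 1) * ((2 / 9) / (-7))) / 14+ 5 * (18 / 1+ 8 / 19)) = 7715980 / 3591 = 2148.70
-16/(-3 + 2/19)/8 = 38/55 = 0.69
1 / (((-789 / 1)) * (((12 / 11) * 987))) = -11 / 9344916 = -0.00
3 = 3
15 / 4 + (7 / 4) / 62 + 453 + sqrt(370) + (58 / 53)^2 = sqrt(370) + 319040601 / 696632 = 477.21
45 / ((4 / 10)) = 225 / 2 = 112.50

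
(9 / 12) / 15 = 0.05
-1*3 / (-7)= 3 / 7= 0.43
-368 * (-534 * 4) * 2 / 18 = 87338.67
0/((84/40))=0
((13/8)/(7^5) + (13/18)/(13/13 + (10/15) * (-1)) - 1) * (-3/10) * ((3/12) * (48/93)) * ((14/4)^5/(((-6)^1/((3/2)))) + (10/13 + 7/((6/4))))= 59143476799/10403667456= 5.68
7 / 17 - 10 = -163 / 17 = -9.59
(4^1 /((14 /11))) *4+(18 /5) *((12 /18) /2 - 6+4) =46 /7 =6.57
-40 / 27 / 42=-20 / 567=-0.04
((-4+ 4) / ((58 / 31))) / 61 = 0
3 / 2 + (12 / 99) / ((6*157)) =46633 / 31086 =1.50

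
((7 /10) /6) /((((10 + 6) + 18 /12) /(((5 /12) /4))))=1 /1440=0.00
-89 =-89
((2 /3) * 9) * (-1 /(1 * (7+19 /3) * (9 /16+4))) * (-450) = 3240 /73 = 44.38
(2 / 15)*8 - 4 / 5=4 / 15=0.27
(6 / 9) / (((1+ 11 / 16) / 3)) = 32 / 27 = 1.19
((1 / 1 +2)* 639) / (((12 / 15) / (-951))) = -9115335 / 4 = -2278833.75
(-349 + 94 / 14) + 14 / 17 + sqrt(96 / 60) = -40634 / 119 + 2* sqrt(10) / 5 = -340.20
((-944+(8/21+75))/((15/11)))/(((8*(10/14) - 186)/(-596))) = -59793998/28395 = -2105.79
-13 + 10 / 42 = -268 / 21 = -12.76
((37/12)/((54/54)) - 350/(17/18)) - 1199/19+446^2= 769329371/3876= 198485.39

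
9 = 9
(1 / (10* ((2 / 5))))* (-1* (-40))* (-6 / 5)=-12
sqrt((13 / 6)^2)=13 / 6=2.17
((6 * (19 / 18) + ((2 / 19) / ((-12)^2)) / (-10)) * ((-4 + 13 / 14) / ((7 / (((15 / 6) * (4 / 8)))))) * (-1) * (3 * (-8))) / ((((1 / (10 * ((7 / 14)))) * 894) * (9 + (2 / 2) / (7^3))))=-130391695 / 2517732864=-0.05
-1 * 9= -9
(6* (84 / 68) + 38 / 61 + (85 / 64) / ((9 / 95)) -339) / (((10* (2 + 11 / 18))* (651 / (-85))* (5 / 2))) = 189315761 / 298626720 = 0.63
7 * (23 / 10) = 161 / 10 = 16.10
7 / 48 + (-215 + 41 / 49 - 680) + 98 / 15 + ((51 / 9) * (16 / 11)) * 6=-108407503 / 129360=-838.03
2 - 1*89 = -87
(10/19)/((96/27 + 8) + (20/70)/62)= 19530/428963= 0.05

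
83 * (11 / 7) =913 / 7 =130.43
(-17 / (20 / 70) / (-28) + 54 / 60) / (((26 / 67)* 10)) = 8107 / 10400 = 0.78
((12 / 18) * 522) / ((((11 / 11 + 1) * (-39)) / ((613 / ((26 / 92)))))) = -1635484 / 169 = -9677.42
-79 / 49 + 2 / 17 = -1245 / 833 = -1.49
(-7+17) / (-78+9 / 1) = -10 / 69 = -0.14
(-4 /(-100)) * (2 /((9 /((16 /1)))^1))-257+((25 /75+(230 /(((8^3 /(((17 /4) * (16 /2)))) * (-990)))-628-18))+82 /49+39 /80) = -3105947063 /3449600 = -900.38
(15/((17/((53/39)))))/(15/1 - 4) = 265/2431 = 0.11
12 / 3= 4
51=51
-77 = -77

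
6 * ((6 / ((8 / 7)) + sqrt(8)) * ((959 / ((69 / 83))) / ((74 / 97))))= 15441818 * sqrt(2) / 851 + 162139089 / 3404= 73293.54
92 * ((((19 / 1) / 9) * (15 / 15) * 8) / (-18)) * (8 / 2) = -27968 / 81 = -345.28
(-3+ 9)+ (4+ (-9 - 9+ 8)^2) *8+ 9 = 847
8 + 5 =13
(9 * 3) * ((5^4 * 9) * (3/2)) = 227812.50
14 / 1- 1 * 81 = -67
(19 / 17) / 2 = 19 / 34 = 0.56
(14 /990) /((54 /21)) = 49 /8910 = 0.01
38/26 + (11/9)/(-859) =146746/100503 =1.46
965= 965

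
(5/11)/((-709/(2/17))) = -10/132583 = -0.00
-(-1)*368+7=375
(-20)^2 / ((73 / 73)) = 400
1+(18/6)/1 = 4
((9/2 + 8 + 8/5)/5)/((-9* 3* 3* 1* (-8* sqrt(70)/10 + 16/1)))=-47/17820-47* sqrt(70)/356400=-0.00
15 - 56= -41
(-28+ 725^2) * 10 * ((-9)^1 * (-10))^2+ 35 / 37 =1575214209035 / 37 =42573357000.95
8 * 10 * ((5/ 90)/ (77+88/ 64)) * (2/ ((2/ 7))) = 2240/ 5643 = 0.40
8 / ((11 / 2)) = 16 / 11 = 1.45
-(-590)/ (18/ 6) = 590/ 3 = 196.67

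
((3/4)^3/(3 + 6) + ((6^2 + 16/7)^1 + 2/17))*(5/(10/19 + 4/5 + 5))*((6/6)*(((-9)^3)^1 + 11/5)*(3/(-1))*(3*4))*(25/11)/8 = 225887.87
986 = 986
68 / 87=0.78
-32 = -32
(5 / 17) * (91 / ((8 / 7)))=3185 / 136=23.42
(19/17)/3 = 19/51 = 0.37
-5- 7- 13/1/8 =-109/8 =-13.62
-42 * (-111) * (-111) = -517482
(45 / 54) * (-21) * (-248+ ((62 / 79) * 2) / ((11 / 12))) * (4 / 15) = 2996336 / 2607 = 1149.34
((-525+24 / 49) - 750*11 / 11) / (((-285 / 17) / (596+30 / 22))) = 2325404619 / 51205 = 45413.62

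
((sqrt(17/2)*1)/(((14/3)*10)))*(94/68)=141*sqrt(34)/9520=0.09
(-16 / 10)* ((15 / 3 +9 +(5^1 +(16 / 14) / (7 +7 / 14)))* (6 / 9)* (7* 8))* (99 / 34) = -1415744 / 425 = -3331.16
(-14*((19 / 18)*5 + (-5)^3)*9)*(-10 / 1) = -150850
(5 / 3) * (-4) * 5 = -100 / 3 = -33.33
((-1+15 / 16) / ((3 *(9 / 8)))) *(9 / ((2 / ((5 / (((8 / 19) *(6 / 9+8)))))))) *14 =-665 / 416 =-1.60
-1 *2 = -2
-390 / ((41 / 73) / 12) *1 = -341640 / 41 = -8332.68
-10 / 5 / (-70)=1 / 35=0.03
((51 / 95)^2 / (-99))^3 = -24137569 / 978407306421875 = -0.00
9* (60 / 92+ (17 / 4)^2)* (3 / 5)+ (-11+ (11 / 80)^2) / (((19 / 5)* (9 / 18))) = 26647831 / 279680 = 95.28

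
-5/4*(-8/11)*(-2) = -20/11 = -1.82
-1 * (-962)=962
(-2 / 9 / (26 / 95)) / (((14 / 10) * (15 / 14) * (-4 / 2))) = 95 / 351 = 0.27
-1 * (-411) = 411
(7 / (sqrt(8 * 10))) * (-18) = -63 * sqrt(5) / 10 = -14.09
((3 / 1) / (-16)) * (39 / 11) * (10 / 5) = -117 / 88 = -1.33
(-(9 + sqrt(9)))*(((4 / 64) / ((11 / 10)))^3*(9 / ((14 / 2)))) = -3375 / 1192576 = -0.00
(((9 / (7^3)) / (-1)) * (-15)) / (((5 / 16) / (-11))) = -4752 / 343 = -13.85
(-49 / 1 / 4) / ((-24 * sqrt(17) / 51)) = 49 * sqrt(17) / 32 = 6.31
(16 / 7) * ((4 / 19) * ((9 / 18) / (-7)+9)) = 4000 / 931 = 4.30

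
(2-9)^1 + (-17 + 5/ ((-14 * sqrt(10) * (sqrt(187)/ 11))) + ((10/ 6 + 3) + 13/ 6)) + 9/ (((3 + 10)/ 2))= -1231/ 78-sqrt(1870)/ 476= -15.87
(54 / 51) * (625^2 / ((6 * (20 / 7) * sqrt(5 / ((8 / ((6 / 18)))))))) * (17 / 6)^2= 424342.35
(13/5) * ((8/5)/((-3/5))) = -104/15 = -6.93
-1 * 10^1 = -10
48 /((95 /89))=4272 /95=44.97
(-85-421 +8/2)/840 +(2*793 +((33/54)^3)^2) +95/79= 149215252430117/94043799360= 1586.66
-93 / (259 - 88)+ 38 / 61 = 275 / 3477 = 0.08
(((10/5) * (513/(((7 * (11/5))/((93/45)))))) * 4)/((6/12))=84816/77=1101.51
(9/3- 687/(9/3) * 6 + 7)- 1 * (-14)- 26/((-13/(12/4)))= -1344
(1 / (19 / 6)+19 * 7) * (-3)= -7599 / 19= -399.95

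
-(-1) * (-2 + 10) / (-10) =-4 / 5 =-0.80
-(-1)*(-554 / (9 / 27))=-1662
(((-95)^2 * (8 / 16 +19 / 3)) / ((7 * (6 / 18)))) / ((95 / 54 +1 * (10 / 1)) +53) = 9990675 / 24479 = 408.13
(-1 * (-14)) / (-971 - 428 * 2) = -2 / 261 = -0.01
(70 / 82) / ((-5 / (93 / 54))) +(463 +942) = 1036673 / 738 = 1404.71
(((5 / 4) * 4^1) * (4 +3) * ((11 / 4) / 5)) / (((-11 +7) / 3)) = -231 / 16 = -14.44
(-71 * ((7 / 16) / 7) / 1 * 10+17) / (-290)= 219 / 2320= 0.09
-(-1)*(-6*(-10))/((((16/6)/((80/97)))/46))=82800/97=853.61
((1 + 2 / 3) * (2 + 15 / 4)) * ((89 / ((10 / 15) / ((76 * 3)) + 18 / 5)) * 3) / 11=8750925 / 135542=64.56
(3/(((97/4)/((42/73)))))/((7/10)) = 720/7081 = 0.10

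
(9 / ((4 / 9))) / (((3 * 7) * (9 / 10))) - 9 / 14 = 3 / 7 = 0.43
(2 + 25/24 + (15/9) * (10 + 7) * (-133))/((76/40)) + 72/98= -22131707/11172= -1981.00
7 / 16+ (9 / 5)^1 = 179 / 80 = 2.24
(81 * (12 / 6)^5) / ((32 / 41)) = 3321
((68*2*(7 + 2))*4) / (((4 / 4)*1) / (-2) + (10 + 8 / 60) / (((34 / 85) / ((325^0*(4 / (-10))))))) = -146880 / 319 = -460.44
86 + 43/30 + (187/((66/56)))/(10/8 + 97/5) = 56119/590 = 95.12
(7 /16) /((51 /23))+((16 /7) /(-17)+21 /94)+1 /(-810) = 10329871 /36242640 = 0.29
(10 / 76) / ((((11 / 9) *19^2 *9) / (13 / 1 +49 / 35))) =36 / 75449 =0.00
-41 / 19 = -2.16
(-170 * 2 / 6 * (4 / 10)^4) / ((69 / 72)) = -4352 / 2875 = -1.51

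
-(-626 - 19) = 645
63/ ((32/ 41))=2583/ 32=80.72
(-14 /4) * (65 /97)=-455 /194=-2.35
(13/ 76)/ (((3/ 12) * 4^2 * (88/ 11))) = 13/ 2432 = 0.01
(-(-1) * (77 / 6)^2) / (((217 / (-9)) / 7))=-5929 / 124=-47.81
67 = 67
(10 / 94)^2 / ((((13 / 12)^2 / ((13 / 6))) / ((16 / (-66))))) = -1600 / 315887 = -0.01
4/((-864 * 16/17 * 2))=-17/6912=-0.00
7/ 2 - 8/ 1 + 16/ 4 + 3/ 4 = 1/ 4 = 0.25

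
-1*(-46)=46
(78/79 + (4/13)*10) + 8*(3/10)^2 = 122836/25675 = 4.78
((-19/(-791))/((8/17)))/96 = 323/607488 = 0.00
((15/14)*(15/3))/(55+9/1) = 0.08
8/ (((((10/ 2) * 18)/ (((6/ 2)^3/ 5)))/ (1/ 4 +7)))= 87/ 25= 3.48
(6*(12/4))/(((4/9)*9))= 9/2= 4.50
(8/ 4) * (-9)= -18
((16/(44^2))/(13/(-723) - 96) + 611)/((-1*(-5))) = 5132363228/41999705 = 122.20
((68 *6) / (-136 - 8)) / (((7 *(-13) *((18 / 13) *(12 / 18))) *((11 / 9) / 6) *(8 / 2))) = 51 / 1232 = 0.04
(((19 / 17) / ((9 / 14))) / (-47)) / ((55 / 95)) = -5054 / 79101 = -0.06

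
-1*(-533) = 533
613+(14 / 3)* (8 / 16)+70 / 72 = 616.31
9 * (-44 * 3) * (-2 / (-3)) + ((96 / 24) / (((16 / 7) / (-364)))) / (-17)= -12827 / 17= -754.53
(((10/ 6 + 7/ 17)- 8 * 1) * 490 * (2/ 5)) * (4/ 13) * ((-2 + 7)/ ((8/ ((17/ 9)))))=-421.60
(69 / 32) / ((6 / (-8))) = -23 / 8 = -2.88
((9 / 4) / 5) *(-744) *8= -2678.40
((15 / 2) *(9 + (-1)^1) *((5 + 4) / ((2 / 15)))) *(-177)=-716850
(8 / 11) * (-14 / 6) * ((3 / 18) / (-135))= 28 / 13365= 0.00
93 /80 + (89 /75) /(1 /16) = 24179 /1200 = 20.15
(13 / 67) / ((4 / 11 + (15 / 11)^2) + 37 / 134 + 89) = 3146 / 1483569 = 0.00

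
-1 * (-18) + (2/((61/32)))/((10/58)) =7346/305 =24.09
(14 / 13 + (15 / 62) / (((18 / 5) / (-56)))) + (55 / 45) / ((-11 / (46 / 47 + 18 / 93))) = -480172 / 170469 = -2.82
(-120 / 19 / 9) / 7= -40 / 399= -0.10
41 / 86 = 0.48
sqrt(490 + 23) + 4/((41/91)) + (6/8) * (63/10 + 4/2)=24769/1640 + 3 * sqrt(57)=37.75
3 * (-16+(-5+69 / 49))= -2880 / 49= -58.78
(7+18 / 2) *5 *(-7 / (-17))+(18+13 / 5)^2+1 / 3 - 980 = -666016 / 1275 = -522.37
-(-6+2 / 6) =17 / 3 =5.67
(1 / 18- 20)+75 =991 / 18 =55.06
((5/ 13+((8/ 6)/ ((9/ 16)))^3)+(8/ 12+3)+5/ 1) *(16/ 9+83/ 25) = 1313063807/ 11514555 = 114.04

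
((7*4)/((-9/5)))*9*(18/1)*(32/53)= -80640/53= -1521.51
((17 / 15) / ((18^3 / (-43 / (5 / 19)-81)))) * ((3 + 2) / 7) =-0.03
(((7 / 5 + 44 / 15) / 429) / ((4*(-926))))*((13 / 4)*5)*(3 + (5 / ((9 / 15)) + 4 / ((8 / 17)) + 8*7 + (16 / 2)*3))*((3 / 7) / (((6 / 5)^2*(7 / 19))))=-18494125 / 5174813952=-0.00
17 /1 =17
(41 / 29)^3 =68921 / 24389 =2.83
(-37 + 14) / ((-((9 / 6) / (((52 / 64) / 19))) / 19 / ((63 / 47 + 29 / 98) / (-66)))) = -2253563 / 7295904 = -0.31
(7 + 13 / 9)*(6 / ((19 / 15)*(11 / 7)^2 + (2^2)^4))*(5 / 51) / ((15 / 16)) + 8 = 233717656 / 29140227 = 8.02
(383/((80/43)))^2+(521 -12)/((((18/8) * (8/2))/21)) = 836487083/19200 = 43567.04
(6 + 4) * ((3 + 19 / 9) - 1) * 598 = 221260 / 9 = 24584.44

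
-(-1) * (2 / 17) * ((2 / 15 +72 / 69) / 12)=203 / 17595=0.01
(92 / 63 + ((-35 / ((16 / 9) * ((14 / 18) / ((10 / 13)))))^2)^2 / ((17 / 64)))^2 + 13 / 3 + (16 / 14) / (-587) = 658751723689484852753508574441355 / 2249695861156377833472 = 292818124913.51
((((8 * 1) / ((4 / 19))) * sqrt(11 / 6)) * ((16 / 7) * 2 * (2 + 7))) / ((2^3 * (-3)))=-88.20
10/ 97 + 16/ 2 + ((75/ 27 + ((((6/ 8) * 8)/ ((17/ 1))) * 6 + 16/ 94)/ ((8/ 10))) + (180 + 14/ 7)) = 136534420/ 697527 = 195.74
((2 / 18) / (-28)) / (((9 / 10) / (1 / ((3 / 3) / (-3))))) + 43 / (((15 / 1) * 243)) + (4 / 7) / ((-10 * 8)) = 365 / 20412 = 0.02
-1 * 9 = -9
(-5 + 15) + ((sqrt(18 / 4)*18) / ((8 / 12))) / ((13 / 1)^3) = 81*sqrt(2) / 4394 + 10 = 10.03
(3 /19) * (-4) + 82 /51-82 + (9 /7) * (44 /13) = -6760868 /88179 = -76.67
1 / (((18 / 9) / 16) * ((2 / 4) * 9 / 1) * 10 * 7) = 8 / 315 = 0.03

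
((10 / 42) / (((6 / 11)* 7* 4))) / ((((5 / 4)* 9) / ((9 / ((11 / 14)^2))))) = 2 / 99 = 0.02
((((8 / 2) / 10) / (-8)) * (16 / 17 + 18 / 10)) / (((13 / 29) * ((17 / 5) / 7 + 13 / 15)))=-141897 / 627640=-0.23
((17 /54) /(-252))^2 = 289 /185177664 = 0.00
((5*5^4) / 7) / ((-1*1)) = -3125 / 7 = -446.43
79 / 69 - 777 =-53534 / 69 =-775.86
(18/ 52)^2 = 81/ 676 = 0.12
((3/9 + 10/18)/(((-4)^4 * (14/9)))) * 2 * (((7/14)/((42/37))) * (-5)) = -185/18816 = -0.01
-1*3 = -3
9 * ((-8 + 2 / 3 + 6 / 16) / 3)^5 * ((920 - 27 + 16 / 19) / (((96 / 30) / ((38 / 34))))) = -24030017337295 / 127401984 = -188615.72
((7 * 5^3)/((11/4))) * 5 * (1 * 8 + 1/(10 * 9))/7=1820.71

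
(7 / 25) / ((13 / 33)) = 231 / 325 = 0.71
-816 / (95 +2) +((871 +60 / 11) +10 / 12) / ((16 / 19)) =105849847 / 102432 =1033.37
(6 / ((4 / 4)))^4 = 1296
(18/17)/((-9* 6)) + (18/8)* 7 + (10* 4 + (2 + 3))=12389/204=60.73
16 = 16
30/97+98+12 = 10700/97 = 110.31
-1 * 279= -279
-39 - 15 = -54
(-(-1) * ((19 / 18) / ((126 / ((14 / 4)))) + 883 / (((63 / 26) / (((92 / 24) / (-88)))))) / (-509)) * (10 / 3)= 988235 / 9523899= 0.10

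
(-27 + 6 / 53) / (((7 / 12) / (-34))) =581400 / 371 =1567.12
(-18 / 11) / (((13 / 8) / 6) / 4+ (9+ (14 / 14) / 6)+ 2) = -1152 / 7909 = -0.15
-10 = -10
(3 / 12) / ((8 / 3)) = 3 / 32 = 0.09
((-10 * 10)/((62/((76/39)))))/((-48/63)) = 3325/806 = 4.13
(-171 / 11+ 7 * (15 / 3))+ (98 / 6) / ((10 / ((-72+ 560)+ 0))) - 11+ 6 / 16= 805.90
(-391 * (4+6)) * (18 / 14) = -5027.14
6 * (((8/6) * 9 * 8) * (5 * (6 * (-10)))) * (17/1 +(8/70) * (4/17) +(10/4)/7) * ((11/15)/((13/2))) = -524291328/1547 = -338908.42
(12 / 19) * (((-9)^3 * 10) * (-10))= 874800 / 19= 46042.11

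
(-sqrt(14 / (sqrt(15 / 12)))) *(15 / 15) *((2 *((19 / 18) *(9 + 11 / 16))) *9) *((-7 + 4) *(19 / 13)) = 33573 *5^(3 / 4) *sqrt(7) / 104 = 2855.84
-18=-18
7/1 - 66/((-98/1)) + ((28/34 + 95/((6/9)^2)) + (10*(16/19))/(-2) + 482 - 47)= 41342433/63308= 653.04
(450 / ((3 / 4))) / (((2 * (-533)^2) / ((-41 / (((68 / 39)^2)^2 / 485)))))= -497937375 / 219159104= -2.27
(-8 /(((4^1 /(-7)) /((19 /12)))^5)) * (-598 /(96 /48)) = -12443122972007 /31850496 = -390672.82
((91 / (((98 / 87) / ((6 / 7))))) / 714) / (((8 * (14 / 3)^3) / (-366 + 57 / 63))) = -4590729 / 105413504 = -0.04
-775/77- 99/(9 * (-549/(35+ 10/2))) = -391595/42273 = -9.26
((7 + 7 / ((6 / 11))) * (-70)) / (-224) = 6.20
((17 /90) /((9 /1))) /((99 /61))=1037 /80190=0.01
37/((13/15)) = 555/13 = 42.69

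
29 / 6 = 4.83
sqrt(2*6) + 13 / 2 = 2*sqrt(3) + 13 / 2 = 9.96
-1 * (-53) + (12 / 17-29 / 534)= 487049 / 9078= 53.65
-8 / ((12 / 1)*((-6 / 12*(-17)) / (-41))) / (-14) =-82 / 357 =-0.23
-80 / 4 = -20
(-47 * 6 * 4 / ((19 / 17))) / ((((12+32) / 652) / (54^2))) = -9114506208 / 209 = -43610077.55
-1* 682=-682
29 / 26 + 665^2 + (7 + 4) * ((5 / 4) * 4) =11499309 / 26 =442281.12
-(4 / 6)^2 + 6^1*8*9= 3884 / 9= 431.56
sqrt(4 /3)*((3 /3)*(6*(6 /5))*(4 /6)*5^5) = 10000*sqrt(3) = 17320.51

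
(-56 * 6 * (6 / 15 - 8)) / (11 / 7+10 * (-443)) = -29792 / 51665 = -0.58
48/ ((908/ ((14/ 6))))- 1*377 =-85551/ 227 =-376.88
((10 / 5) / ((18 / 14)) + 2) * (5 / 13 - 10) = -4000 / 117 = -34.19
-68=-68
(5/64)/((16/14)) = 0.07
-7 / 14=-0.50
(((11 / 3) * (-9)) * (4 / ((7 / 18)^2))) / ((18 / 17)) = -40392 / 49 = -824.33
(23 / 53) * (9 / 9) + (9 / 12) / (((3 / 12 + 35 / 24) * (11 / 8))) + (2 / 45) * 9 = 137831 / 119515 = 1.15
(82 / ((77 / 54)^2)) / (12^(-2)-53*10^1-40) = -34432128 / 486646391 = -0.07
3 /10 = 0.30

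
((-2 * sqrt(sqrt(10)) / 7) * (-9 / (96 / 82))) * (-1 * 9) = -1107 * 10^(1 / 4) / 56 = -35.15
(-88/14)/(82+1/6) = -264/3451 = -0.08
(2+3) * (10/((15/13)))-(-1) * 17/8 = 1091/24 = 45.46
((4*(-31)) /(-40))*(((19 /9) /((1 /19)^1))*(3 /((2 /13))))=145483 /60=2424.72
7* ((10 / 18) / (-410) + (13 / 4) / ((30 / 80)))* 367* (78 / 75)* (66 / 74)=469862393 / 22755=20648.75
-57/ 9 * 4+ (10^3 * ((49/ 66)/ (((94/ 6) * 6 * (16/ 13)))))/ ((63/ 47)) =-48817/ 2376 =-20.55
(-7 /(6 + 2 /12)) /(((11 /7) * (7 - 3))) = -147 /814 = -0.18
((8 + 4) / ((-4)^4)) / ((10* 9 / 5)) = 1 / 384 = 0.00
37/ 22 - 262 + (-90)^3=-16043727/ 22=-729260.32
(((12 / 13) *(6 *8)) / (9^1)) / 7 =64 / 91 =0.70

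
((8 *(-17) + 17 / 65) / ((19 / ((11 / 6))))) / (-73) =32351 / 180310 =0.18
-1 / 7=-0.14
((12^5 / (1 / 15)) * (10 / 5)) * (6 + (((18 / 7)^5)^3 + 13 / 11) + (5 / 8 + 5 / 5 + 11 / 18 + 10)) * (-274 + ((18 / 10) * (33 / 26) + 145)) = -912612429353906725398213930624 / 678901295921849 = -1344249060704343.00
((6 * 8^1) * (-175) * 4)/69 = -11200/23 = -486.96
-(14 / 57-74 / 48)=197 / 152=1.30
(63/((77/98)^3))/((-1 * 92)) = -43218/30613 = -1.41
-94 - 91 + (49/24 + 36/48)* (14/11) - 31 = -28043/132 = -212.45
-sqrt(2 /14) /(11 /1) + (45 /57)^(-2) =361 /225 -sqrt(7) /77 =1.57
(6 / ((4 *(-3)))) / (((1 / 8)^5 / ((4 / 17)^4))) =-4194304 / 83521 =-50.22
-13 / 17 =-0.76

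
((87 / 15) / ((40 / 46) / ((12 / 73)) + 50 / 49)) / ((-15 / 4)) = -130732 / 533375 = -0.25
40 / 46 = 20 / 23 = 0.87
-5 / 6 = -0.83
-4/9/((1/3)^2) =-4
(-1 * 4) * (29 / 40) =-29 / 10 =-2.90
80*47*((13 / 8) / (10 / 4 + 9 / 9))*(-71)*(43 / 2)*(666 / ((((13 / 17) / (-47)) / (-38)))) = -29015447121720 / 7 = -4145063874531.43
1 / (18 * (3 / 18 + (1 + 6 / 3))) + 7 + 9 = 913 / 57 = 16.02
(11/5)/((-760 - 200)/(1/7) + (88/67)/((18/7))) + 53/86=536585171/871148180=0.62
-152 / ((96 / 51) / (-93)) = 30039 / 4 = 7509.75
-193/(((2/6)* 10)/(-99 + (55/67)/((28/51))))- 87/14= 105793521/18760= 5639.31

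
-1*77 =-77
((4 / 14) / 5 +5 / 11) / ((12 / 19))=3743 / 4620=0.81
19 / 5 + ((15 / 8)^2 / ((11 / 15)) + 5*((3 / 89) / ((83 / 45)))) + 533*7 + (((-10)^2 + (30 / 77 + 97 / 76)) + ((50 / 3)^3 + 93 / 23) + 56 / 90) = 18202324279776409 / 2147603008320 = 8475.65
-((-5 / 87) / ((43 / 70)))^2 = -122500 / 13995081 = -0.01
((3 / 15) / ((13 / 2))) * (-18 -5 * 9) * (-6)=756 / 65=11.63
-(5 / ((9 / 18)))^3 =-1000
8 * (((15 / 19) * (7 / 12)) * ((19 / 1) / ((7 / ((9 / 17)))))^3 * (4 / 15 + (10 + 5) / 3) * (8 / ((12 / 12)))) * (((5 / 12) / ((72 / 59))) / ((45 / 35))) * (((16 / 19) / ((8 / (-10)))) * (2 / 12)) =-2213975 / 103173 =-21.46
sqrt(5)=2.24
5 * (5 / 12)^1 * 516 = 1075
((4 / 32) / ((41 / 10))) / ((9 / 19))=95 / 1476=0.06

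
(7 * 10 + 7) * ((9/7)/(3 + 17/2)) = 198/23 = 8.61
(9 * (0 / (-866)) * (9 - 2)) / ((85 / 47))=0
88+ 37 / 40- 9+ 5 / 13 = 41761 / 520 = 80.31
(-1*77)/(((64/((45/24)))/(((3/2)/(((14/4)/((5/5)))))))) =-495/512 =-0.97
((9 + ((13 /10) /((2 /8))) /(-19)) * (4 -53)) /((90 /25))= -40621 /342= -118.77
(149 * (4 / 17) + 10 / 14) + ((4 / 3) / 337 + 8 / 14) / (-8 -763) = 3318181393 / 92758239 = 35.77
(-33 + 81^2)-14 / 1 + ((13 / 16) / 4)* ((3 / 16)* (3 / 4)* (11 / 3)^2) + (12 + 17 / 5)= 133729977 / 20480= 6529.78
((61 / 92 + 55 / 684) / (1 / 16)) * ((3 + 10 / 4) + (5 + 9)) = 304096 / 1311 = 231.96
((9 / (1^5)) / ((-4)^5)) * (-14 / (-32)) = -63 / 16384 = -0.00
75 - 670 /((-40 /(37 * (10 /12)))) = 591.46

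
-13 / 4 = -3.25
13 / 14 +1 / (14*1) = 1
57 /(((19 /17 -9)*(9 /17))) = -13.66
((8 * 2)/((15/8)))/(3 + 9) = 32/45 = 0.71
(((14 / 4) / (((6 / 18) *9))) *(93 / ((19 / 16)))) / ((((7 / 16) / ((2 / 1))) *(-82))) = -3968 / 779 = -5.09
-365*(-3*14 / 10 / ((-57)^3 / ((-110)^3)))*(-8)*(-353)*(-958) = -29807520051.06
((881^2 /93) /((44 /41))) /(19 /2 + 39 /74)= 1177436237 /1518132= 775.58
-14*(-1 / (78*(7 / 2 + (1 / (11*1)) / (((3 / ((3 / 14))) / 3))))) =539 / 10569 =0.05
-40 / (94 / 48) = -960 / 47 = -20.43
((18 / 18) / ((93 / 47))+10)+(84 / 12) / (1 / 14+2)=37447 / 2697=13.88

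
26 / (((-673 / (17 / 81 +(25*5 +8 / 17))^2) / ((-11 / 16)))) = 1070728796423 / 2552189634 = 419.53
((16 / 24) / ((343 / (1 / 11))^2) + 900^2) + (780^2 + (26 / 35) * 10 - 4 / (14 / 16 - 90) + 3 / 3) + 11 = 43190584362229498 / 30449796531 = 1418419.47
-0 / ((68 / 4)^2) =0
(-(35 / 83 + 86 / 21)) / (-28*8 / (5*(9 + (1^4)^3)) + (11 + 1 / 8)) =-1574600 / 2316447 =-0.68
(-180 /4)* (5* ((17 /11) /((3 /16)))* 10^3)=-20400000 /11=-1854545.45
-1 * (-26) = 26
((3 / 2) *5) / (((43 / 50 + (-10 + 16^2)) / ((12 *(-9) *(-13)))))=526500 / 12343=42.66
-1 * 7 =-7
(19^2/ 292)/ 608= 19/ 9344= 0.00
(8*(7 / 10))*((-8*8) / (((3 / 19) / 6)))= -68096 / 5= -13619.20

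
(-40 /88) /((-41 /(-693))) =-315 /41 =-7.68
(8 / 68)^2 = 4 / 289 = 0.01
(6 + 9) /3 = 5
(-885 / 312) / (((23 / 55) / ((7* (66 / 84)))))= -178475 / 4784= -37.31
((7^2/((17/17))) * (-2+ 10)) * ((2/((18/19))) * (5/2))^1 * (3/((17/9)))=55860/17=3285.88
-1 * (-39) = 39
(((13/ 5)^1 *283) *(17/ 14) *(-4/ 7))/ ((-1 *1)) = 125086/ 245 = 510.56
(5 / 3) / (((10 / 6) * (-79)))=-0.01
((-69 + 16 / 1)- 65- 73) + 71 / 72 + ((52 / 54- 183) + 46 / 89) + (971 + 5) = 11620253 / 19224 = 604.47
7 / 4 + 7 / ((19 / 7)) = 329 / 76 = 4.33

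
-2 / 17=-0.12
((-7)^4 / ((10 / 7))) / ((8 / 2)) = 16807 / 40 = 420.18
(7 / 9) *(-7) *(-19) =931 / 9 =103.44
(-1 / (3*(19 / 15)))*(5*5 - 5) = -100 / 19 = -5.26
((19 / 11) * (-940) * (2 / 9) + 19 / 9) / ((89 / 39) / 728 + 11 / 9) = -336076104 / 1148081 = -292.73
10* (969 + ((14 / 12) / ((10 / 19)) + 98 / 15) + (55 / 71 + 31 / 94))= 65328745 / 6674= 9788.54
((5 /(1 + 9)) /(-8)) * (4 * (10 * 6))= -15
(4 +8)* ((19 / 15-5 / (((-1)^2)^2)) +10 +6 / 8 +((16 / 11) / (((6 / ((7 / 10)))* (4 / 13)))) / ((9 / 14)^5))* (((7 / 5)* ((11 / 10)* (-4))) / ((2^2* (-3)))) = 656913397 / 8857350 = 74.17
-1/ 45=-0.02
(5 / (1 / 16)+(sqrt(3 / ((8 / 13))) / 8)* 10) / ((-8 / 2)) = -20 - 5* sqrt(78) / 64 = -20.69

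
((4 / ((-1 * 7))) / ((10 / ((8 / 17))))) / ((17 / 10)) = -32 / 2023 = -0.02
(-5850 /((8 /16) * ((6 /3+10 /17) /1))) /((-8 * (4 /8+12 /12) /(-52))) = -215475 /11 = -19588.64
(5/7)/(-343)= -5/2401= -0.00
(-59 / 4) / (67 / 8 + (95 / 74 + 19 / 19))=-4366 / 3155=-1.38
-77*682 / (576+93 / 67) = -3518438 / 38685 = -90.95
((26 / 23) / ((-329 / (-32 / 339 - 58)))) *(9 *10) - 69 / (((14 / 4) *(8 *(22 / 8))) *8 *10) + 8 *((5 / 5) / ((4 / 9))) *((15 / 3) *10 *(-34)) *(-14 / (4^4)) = 636354232209 / 376231240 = 1691.39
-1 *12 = -12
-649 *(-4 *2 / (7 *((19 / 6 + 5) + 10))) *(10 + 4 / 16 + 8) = 568524 / 763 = 745.12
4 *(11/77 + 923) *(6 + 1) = 25848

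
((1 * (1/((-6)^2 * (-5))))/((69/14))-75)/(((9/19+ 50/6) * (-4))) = 8849383/4156560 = 2.13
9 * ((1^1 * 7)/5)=12.60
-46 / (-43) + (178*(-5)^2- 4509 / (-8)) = 1725055 / 344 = 5014.69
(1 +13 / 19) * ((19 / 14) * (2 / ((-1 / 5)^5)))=-100000 / 7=-14285.71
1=1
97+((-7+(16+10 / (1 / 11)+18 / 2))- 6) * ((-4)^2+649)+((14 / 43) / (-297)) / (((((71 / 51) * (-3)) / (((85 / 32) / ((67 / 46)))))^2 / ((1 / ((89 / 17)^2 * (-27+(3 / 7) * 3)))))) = 856809168144108579127589 / 10548329596574787072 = 81227.00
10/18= 5/9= 0.56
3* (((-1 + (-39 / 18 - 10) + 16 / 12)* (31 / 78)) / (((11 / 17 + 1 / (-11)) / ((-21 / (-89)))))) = -2881109 / 481312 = -5.99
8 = 8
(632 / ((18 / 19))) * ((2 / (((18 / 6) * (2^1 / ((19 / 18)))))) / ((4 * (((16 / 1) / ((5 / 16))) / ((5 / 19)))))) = 37525 / 124416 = 0.30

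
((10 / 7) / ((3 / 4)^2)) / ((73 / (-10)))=-1600 / 4599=-0.35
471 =471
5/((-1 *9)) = -5/9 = -0.56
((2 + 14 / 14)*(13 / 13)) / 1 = 3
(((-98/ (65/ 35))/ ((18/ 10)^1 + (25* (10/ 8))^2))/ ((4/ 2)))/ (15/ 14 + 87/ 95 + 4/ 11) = -0.01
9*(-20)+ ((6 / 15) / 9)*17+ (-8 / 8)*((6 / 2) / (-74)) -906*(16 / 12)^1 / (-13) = -3735097 / 43290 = -86.28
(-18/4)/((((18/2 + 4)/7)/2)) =-63/13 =-4.85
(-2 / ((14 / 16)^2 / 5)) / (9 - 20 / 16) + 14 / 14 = -1041 / 1519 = -0.69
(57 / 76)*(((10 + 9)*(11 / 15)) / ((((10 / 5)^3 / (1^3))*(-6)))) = -209 / 960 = -0.22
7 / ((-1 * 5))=-7 / 5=-1.40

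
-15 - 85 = -100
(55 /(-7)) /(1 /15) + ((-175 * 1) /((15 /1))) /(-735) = -7424 /63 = -117.84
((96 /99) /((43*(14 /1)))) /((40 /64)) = 128 /49665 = 0.00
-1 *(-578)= 578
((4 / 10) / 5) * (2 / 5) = 4 / 125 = 0.03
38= 38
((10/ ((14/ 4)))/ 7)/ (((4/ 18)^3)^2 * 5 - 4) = -2657205/ 26036689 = -0.10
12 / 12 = 1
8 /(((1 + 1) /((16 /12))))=16 /3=5.33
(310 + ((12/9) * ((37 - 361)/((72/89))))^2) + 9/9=285467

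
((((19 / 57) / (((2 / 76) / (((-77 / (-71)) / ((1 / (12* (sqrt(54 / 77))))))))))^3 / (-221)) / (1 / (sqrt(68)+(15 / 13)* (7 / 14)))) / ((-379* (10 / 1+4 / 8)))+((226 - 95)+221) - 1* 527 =-175+31290209280* sqrt(462) / 389717476837+8344055808* sqrt(7854) / 29978267449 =-148.61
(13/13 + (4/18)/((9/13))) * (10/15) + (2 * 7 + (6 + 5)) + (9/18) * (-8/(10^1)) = 25.48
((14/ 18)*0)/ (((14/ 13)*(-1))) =0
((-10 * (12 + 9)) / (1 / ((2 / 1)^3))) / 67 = -25.07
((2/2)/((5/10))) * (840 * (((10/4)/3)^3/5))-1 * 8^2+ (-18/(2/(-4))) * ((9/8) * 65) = 49733/18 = 2762.94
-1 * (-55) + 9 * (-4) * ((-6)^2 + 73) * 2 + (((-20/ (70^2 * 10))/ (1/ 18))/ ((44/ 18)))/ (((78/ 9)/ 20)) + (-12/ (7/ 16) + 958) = -240425428/ 35035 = -6862.44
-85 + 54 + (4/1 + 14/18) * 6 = -7/3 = -2.33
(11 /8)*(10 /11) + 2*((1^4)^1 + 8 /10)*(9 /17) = 1073 /340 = 3.16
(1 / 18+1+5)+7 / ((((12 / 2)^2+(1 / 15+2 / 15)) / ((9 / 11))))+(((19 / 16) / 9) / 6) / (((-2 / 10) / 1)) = 10499927 / 1720224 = 6.10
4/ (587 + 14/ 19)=76/ 11167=0.01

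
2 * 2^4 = 32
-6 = -6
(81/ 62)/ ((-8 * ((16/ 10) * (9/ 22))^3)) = -166375/ 285696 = -0.58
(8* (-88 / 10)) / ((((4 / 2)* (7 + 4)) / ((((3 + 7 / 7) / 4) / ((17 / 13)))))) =-208 / 85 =-2.45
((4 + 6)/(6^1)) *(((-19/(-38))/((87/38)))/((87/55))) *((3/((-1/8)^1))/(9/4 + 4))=-6688/7569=-0.88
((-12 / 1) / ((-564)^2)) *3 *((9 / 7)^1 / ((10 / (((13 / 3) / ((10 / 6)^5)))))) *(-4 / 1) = 9477 / 483218750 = 0.00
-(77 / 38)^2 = -5929 / 1444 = -4.11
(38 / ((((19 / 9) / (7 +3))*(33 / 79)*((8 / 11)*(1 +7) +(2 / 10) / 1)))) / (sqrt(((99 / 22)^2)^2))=31600 / 8937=3.54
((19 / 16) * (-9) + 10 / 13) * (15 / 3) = -10315 / 208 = -49.59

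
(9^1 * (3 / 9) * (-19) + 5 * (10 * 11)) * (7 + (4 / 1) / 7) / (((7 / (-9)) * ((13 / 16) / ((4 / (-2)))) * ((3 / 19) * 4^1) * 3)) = 3971608 / 637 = 6234.86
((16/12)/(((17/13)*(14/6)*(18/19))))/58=247/31059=0.01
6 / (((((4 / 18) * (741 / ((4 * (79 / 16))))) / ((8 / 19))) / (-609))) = -865998 / 4693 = -184.53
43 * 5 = 215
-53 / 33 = -1.61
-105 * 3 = -315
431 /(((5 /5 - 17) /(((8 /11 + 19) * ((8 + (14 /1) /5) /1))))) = -5739.16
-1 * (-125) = 125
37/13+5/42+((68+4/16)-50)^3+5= 106340809/17472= 6086.36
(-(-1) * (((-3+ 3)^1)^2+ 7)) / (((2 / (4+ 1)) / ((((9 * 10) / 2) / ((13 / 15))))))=23625 / 26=908.65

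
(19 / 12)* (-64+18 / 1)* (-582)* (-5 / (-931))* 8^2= 713920 / 49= 14569.80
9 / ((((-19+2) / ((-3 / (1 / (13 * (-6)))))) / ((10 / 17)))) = -21060 / 289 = -72.87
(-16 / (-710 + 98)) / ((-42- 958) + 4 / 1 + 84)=-1 / 34884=-0.00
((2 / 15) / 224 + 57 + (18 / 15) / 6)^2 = 9234633409 / 2822400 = 3271.91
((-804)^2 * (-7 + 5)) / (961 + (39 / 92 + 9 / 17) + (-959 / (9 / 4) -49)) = -18197903232 / 6851227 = -2656.15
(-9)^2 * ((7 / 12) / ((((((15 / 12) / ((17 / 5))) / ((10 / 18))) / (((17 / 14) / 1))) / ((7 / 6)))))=2023 / 20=101.15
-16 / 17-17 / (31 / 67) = -19859 / 527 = -37.68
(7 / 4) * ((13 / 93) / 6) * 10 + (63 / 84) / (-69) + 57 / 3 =248939 / 12834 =19.40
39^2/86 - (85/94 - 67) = 169323/2021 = 83.78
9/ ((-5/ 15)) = -27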